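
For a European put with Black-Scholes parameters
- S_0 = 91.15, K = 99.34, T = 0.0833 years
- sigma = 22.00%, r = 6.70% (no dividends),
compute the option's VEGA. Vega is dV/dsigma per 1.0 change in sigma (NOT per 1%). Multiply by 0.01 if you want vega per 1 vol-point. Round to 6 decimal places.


Answer: Vega = 4.892811

Derivation:
d1 = -1.2354331412; d2 = -1.2989289679
phi(d1) = 0.1859855946; exp(-qT) = 1.0000000000; exp(-rT) = 0.9944344454
Vega = S * exp(-qT) * phi(d1) * sqrt(T) = 91.1500 * 1.0000000000 * 0.1859855946 * 0.2886173938 = 4.892811


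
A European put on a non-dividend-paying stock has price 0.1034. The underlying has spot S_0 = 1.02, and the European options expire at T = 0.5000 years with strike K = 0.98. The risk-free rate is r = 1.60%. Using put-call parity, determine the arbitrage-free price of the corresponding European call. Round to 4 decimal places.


Put-call parity: C - P = S_0 * exp(-qT) - K * exp(-rT).
S_0 * exp(-qT) = 1.0200 * 1.00000000 = 1.02000000
K * exp(-rT) = 0.9800 * 0.99203191 = 0.97219128
C = P + S*exp(-qT) - K*exp(-rT)
C = 0.1034 + 1.02000000 - 0.97219128 = 0.1512

Answer: Call price = 0.1512


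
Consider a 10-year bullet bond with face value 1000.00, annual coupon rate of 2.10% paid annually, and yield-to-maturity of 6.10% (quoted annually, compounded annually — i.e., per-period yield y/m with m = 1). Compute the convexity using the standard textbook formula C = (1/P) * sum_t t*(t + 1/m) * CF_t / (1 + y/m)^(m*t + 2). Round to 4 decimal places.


Answer: Convexity = 83.8495

Derivation:
Coupon per period c = face * coupon_rate / m = 21.000000
Periods per year m = 1; per-period yield y/m = 0.061000
Number of cashflows N = 10
Cashflows (t years, CF_t, discount factor 1/(1+y/m)^(m*t), PV):
  t = 1.0000: CF_t = 21.000000, DF = 0.942507, PV = 19.792648
  t = 2.0000: CF_t = 21.000000, DF = 0.888320, PV = 18.654711
  t = 3.0000: CF_t = 21.000000, DF = 0.837247, PV = 17.582197
  t = 4.0000: CF_t = 21.000000, DF = 0.789112, PV = 16.571345
  t = 5.0000: CF_t = 21.000000, DF = 0.743743, PV = 15.618610
  t = 6.0000: CF_t = 21.000000, DF = 0.700983, PV = 14.720650
  t = 7.0000: CF_t = 21.000000, DF = 0.660682, PV = 13.874317
  t = 8.0000: CF_t = 21.000000, DF = 0.622697, PV = 13.076642
  t = 9.0000: CF_t = 21.000000, DF = 0.586897, PV = 12.324827
  t = 10.0000: CF_t = 1021.000000, DF = 0.553154, PV = 564.770369
Price P = sum_t PV_t = 706.986316
Convexity numerator sum_t t*(t + 1/m) * CF_t / (1+y/m)^(m*t + 2):
  t = 1.0000: term = 35.164394
  t = 2.0000: term = 99.428070
  t = 3.0000: term = 187.423318
  t = 4.0000: term = 294.413003
  t = 5.0000: term = 416.229505
  t = 6.0000: term = 549.218951
  t = 7.0000: term = 690.190324
  t = 8.0000: term = 836.369048
  t = 9.0000: term = 985.354675
  t = 10.0000: term = 55186.623134
Convexity = (1/P) * sum = 59280.414421 / 706.986316 = 83.849451


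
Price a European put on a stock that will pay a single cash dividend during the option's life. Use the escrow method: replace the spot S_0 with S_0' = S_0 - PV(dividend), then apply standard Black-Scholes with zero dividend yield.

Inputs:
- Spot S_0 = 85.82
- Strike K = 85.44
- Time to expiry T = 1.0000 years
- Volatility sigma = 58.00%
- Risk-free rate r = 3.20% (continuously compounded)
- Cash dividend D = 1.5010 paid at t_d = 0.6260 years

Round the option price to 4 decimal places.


Answer: Price = 18.2748

Derivation:
PV(D) = D * exp(-r * t_d) = 1.5010 * 0.98016731 = 1.47123113
S_0' = S_0 - PV(D) = 85.8200 - 1.47123113 = 84.34876887
d1 = (ln(S_0'/K) + (r + sigma^2/2)*T) / (sigma*sqrt(T)) = 0.32301007
d2 = d1 - sigma*sqrt(T) = -0.25698993
exp(-rT) = 0.96850658
N(-d1) = 0.37334381; N(-d2) = 0.60140673
P = K * exp(-rT) * N(-d2) - S_0' * N(-d1) = 85.4400 * 0.96850658 * 0.60140673 - 84.34876887 * 0.37334381 = 18.2748


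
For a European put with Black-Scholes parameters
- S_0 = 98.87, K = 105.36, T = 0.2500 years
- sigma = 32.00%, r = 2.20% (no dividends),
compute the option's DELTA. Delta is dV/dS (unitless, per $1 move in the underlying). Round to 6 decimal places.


Answer: Delta = -0.611405

Derivation:
d1 = -0.2829825095; d2 = -0.4429825095
phi(d1) = 0.3832843705; exp(-qT) = 1.0000000000; exp(-rT) = 0.9945150973
N(-d1) = 0.6114048777
Delta = -exp(-qT) * N(-d1) = -1.0000000000 * 0.6114048777 = -0.611405


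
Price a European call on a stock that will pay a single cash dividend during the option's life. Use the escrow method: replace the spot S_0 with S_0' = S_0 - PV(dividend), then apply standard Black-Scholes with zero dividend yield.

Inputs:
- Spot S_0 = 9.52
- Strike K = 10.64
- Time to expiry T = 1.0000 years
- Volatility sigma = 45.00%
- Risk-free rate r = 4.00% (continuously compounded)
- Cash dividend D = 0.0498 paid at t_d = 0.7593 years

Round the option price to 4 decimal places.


Answer: Price = 1.4022

Derivation:
PV(D) = D * exp(-r * t_d) = 0.0498 * 0.97008459 = 0.04831021
S_0' = S_0 - PV(D) = 9.5200 - 0.04831021 = 9.47168979
d1 = (ln(S_0'/K) + (r + sigma^2/2)*T) / (sigma*sqrt(T)) = 0.05541521
d2 = d1 - sigma*sqrt(T) = -0.39458479
exp(-rT) = 0.96078944
N(d1) = 0.52209616; N(d2) = 0.34657467
C = S_0' * N(d1) - K * exp(-rT) * N(d2) = 9.47168979 * 0.52209616 - 10.6400 * 0.96078944 * 0.34657467 = 1.4022


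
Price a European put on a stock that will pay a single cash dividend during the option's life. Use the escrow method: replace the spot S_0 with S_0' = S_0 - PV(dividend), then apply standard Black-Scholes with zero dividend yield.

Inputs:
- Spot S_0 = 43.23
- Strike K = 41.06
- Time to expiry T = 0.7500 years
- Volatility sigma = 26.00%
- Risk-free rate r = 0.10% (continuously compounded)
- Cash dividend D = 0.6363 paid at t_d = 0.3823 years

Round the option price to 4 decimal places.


Answer: Price = 3.0170

Derivation:
PV(D) = D * exp(-r * t_d) = 0.6363 * 0.99961777 = 0.63605679
S_0' = S_0 - PV(D) = 43.2300 - 0.63605679 = 42.59394321
d1 = (ln(S_0'/K) + (r + sigma^2/2)*T) / (sigma*sqrt(T)) = 0.27880535
d2 = d1 - sigma*sqrt(T) = 0.05363874
exp(-rT) = 0.99925028
N(-d1) = 0.39019711; N(-d2) = 0.47861149
P = K * exp(-rT) * N(-d2) - S_0' * N(-d1) = 41.0600 * 0.99925028 * 0.47861149 - 42.59394321 * 0.39019711 = 3.0170


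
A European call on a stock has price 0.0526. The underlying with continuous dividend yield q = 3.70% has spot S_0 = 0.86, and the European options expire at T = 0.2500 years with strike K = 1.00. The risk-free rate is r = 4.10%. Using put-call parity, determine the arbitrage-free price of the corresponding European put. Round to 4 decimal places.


Answer: Put price = 0.1903

Derivation:
Put-call parity: C - P = S_0 * exp(-qT) - K * exp(-rT).
S_0 * exp(-qT) = 0.8600 * 0.99079265 = 0.85208168
K * exp(-rT) = 1.0000 * 0.98980235 = 0.98980235
P = C - S*exp(-qT) + K*exp(-rT)
P = 0.0526 - 0.85208168 + 0.98980235 = 0.1903


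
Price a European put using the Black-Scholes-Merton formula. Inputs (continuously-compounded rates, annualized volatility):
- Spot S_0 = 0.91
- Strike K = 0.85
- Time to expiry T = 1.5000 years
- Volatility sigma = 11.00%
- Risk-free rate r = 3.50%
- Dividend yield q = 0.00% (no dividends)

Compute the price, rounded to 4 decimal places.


Answer: Price = 0.0117

Derivation:
d1 = (ln(S/K) + (r - q + 0.5*sigma^2) * T) / (sigma * sqrt(T)) = 0.96334164
d2 = d1 - sigma * sqrt(T) = 0.82861970
exp(-rT) = 0.94885432; exp(-qT) = 1.00000000
P = K * exp(-rT) * N(-d2) - S_0 * exp(-qT) * N(-d1)
N(-d1) = 0.16768805; N(-d2) = 0.20365982
P = 0.8500 * 0.94885432 * 0.20365982 - 0.9100 * 1.00000000 * 0.16768805 = 0.0117


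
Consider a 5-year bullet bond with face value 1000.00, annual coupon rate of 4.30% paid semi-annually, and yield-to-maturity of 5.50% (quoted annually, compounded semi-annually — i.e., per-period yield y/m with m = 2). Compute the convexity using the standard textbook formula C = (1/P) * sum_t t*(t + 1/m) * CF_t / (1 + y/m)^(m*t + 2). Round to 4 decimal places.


Coupon per period c = face * coupon_rate / m = 21.500000
Periods per year m = 2; per-period yield y/m = 0.027500
Number of cashflows N = 10
Cashflows (t years, CF_t, discount factor 1/(1+y/m)^(m*t), PV):
  t = 0.5000: CF_t = 21.500000, DF = 0.973236, PV = 20.924574
  t = 1.0000: CF_t = 21.500000, DF = 0.947188, PV = 20.364549
  t = 1.5000: CF_t = 21.500000, DF = 0.921838, PV = 19.819513
  t = 2.0000: CF_t = 21.500000, DF = 0.897166, PV = 19.289063
  t = 2.5000: CF_t = 21.500000, DF = 0.873154, PV = 18.772811
  t = 3.0000: CF_t = 21.500000, DF = 0.849785, PV = 18.270376
  t = 3.5000: CF_t = 21.500000, DF = 0.827041, PV = 17.781387
  t = 4.0000: CF_t = 21.500000, DF = 0.804906, PV = 17.305487
  t = 4.5000: CF_t = 21.500000, DF = 0.783364, PV = 16.842323
  t = 5.0000: CF_t = 1021.500000, DF = 0.762398, PV = 778.789460
Price P = sum_t PV_t = 948.159543
Convexity numerator sum_t t*(t + 1/m) * CF_t / (1+y/m)^(m*t + 2):
  t = 0.5000: term = 9.909756
  t = 1.0000: term = 28.933595
  t = 1.5000: term = 56.318433
  t = 2.0000: term = 91.351878
  t = 2.5000: term = 133.360406
  t = 3.0000: term = 181.707609
  t = 3.5000: term = 235.792518
  t = 4.0000: term = 295.047989
  t = 4.5000: term = 358.939160
  t = 5.0000: term = 20285.657947
Convexity = (1/P) * sum = 21677.019293 / 948.159543 = 22.862207

Answer: Convexity = 22.8622


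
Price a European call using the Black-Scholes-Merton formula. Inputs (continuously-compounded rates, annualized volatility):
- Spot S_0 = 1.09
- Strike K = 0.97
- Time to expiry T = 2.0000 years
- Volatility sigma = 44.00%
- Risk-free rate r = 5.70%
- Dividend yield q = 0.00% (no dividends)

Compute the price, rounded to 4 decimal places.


d1 = (ln(S/K) + (r - q + 0.5*sigma^2) * T) / (sigma * sqrt(T)) = 0.68177453
d2 = d1 - sigma * sqrt(T) = 0.05952056
exp(-rT) = 0.89225796; exp(-qT) = 1.00000000
C = S_0 * exp(-qT) * N(d1) - K * exp(-rT) * N(d2)
N(d1) = 0.75230923; N(d2) = 0.52373125
C = 1.0900 * 1.00000000 * 0.75230923 - 0.9700 * 0.89225796 * 0.52373125 = 0.3667

Answer: Price = 0.3667


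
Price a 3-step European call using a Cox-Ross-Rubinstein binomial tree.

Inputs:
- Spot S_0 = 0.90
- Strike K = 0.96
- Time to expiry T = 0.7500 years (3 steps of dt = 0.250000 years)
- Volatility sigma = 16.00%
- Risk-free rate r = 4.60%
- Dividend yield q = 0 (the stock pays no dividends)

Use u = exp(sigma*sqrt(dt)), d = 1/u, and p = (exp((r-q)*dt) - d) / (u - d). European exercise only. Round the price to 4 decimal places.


dt = T/N = 0.250000
u = exp(sigma*sqrt(dt)) = 1.083287; d = 1/u = 0.923116
p = (exp((r-q)*dt) - d) / (u - d) = 0.552223
Discount per step: exp(-r*dt) = 0.988566
Stock lattice S(k, i) with i counting down-moves:
  k=0: S(0,0) = 0.9000
  k=1: S(1,0) = 0.9750; S(1,1) = 0.8308
  k=2: S(2,0) = 1.0562; S(2,1) = 0.9000; S(2,2) = 0.7669
  k=3: S(3,0) = 1.1441; S(3,1) = 0.9750; S(3,2) = 0.8308; S(3,3) = 0.7080
Terminal payoffs V(N, i) = max(S_T - K, 0):
  V(3,0) = 0.184124; V(3,1) = 0.014958; V(3,2) = 0.000000; V(3,3) = 0.000000
Backward induction: V(k, i) = exp(-r*dt) * [p * V(k+1, i) + (1-p) * V(k+1, i+1)].
  V(2,0) = exp(-r*dt) * [p*0.184124 + (1-p)*0.014958] = 0.107137
  V(2,1) = exp(-r*dt) * [p*0.014958 + (1-p)*0.000000] = 0.008166
  V(2,2) = exp(-r*dt) * [p*0.000000 + (1-p)*0.000000] = 0.000000
  V(1,0) = exp(-r*dt) * [p*0.107137 + (1-p)*0.008166] = 0.062102
  V(1,1) = exp(-r*dt) * [p*0.008166 + (1-p)*0.000000] = 0.004458
  V(0,0) = exp(-r*dt) * [p*0.062102 + (1-p)*0.004458] = 0.035875

Answer: Price = V(0,0) = 0.0359


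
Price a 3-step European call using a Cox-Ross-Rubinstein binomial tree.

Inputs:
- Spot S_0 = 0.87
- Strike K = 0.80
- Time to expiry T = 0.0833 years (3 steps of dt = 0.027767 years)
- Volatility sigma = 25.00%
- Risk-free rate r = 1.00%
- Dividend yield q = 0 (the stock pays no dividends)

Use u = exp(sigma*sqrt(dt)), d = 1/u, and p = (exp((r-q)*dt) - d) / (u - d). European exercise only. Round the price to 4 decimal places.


dt = T/N = 0.027767
u = exp(sigma*sqrt(dt)) = 1.042538; d = 1/u = 0.959197
p = (exp((r-q)*dt) - d) / (u - d) = 0.492919
Discount per step: exp(-r*dt) = 0.999722
Stock lattice S(k, i) with i counting down-moves:
  k=0: S(0,0) = 0.8700
  k=1: S(1,0) = 0.9070; S(1,1) = 0.8345
  k=2: S(2,0) = 0.9456; S(2,1) = 0.8700; S(2,2) = 0.8005
  k=3: S(3,0) = 0.9858; S(3,1) = 0.9070; S(3,2) = 0.8345; S(3,3) = 0.7678
Terminal payoffs V(N, i) = max(S_T - K, 0):
  V(3,0) = 0.185815; V(3,1) = 0.107008; V(3,2) = 0.034502; V(3,3) = 0.000000
Backward induction: V(k, i) = exp(-r*dt) * [p * V(k+1, i) + (1-p) * V(k+1, i+1)].
  V(2,0) = exp(-r*dt) * [p*0.185815 + (1-p)*0.107008] = 0.145813
  V(2,1) = exp(-r*dt) * [p*0.107008 + (1-p)*0.034502] = 0.070222
  V(2,2) = exp(-r*dt) * [p*0.034502 + (1-p)*0.000000] = 0.017002
  V(1,0) = exp(-r*dt) * [p*0.145813 + (1-p)*0.070222] = 0.107452
  V(1,1) = exp(-r*dt) * [p*0.070222 + (1-p)*0.017002] = 0.043223
  V(0,0) = exp(-r*dt) * [p*0.107452 + (1-p)*0.043223] = 0.074862

Answer: Price = V(0,0) = 0.0749


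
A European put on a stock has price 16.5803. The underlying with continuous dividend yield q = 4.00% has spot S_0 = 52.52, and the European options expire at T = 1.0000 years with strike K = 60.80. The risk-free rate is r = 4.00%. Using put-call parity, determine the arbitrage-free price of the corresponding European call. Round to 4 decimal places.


Answer: Call price = 8.6250

Derivation:
Put-call parity: C - P = S_0 * exp(-qT) - K * exp(-rT).
S_0 * exp(-qT) = 52.5200 * 0.96078944 = 50.46066134
K * exp(-rT) = 60.8000 * 0.96078944 = 58.41599790
C = P + S*exp(-qT) - K*exp(-rT)
C = 16.5803 + 50.46066134 - 58.41599790 = 8.6250


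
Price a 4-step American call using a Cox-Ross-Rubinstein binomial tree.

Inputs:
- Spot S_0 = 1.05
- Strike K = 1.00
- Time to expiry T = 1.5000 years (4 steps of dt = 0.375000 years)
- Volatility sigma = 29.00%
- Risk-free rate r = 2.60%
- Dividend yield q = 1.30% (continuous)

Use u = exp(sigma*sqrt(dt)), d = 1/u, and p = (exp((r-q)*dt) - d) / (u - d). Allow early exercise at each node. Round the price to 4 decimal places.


Answer: Price = V(0,0) = 0.1760

Derivation:
dt = T/N = 0.375000
u = exp(sigma*sqrt(dt)) = 1.194333; d = 1/u = 0.837287
p = (exp((r-q)*dt) - d) / (u - d) = 0.469406
Discount per step: exp(-r*dt) = 0.990297
Stock lattice S(k, i) with i counting down-moves:
  k=0: S(0,0) = 1.0500
  k=1: S(1,0) = 1.2540; S(1,1) = 0.8792
  k=2: S(2,0) = 1.4978; S(2,1) = 1.0500; S(2,2) = 0.7361
  k=3: S(3,0) = 1.7888; S(3,1) = 1.2540; S(3,2) = 0.8792; S(3,3) = 0.6163
  k=4: S(4,0) = 2.1364; S(4,1) = 1.4978; S(4,2) = 1.0500; S(4,3) = 0.7361; S(4,4) = 0.5160
Terminal payoffs V(N, i) = max(S_T - K, 0):
  V(4,0) = 1.136443; V(4,1) = 0.497753; V(4,2) = 0.050000; V(4,3) = 0.000000; V(4,4) = 0.000000
Backward induction: V(k, i) = exp(-r*dt) * [p * V(k+1, i) + (1-p) * V(k+1, i+1)]; then take max(V_cont, immediate exercise) for American.
  V(3,0) = exp(-r*dt) * [p*1.136443 + (1-p)*0.497753] = 0.789820; exercise = 0.788816; V(3,0) = max -> 0.789820
  V(3,1) = exp(-r*dt) * [p*0.497753 + (1-p)*0.050000] = 0.257654; exercise = 0.254050; V(3,1) = max -> 0.257654
  V(3,2) = exp(-r*dt) * [p*0.050000 + (1-p)*0.000000] = 0.023243; exercise = 0.000000; V(3,2) = max -> 0.023243
  V(3,3) = exp(-r*dt) * [p*0.000000 + (1-p)*0.000000] = 0.000000; exercise = 0.000000; V(3,3) = max -> 0.000000
  V(2,0) = exp(-r*dt) * [p*0.789820 + (1-p)*0.257654] = 0.502532; exercise = 0.497753; V(2,0) = max -> 0.502532
  V(2,1) = exp(-r*dt) * [p*0.257654 + (1-p)*0.023243] = 0.131984; exercise = 0.050000; V(2,1) = max -> 0.131984
  V(2,2) = exp(-r*dt) * [p*0.023243 + (1-p)*0.000000] = 0.010804; exercise = 0.000000; V(2,2) = max -> 0.010804
  V(1,0) = exp(-r*dt) * [p*0.502532 + (1-p)*0.131984] = 0.302953; exercise = 0.254050; V(1,0) = max -> 0.302953
  V(1,1) = exp(-r*dt) * [p*0.131984 + (1-p)*0.010804] = 0.067030; exercise = 0.000000; V(1,1) = max -> 0.067030
  V(0,0) = exp(-r*dt) * [p*0.302953 + (1-p)*0.067030] = 0.176049; exercise = 0.050000; V(0,0) = max -> 0.176049


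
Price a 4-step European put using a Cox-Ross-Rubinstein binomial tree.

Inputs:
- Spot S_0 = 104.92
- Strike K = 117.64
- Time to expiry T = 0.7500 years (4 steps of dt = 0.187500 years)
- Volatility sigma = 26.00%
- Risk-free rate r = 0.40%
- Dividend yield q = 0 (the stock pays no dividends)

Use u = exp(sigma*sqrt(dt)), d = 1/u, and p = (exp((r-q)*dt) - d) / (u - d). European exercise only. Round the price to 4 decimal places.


Answer: Price = V(0,0) = 17.8492

Derivation:
dt = T/N = 0.187500
u = exp(sigma*sqrt(dt)) = 1.119165; d = 1/u = 0.893523
p = (exp((r-q)*dt) - d) / (u - d) = 0.475209
Discount per step: exp(-r*dt) = 0.999250
Stock lattice S(k, i) with i counting down-moves:
  k=0: S(0,0) = 104.9200
  k=1: S(1,0) = 117.4228; S(1,1) = 93.7484
  k=2: S(2,0) = 131.4156; S(2,1) = 104.9200; S(2,2) = 83.7664
  k=3: S(3,0) = 147.0758; S(3,1) = 117.4228; S(3,2) = 93.7484; S(3,3) = 74.8472
  k=4: S(4,0) = 164.6022; S(4,1) = 131.4156; S(4,2) = 104.9200; S(4,3) = 83.7664; S(4,4) = 66.8777
Terminal payoffs V(N, i) = max(K - S_T, 0):
  V(4,0) = 0.000000; V(4,1) = 0.000000; V(4,2) = 12.720000; V(4,3) = 33.873635; V(4,4) = 50.762342
Backward induction: V(k, i) = exp(-r*dt) * [p * V(k+1, i) + (1-p) * V(k+1, i+1)].
  V(3,0) = exp(-r*dt) * [p*0.000000 + (1-p)*0.000000] = 0.000000
  V(3,1) = exp(-r*dt) * [p*0.000000 + (1-p)*12.720000] = 6.670337
  V(3,2) = exp(-r*dt) * [p*12.720000 + (1-p)*33.873635] = 23.803379
  V(3,3) = exp(-r*dt) * [p*33.873635 + (1-p)*50.762342] = 42.704637
  V(2,0) = exp(-r*dt) * [p*0.000000 + (1-p)*6.670337] = 3.497909
  V(2,1) = exp(-r*dt) * [p*6.670337 + (1-p)*23.803379] = 15.649863
  V(2,2) = exp(-r*dt) * [p*23.803379 + (1-p)*42.704637] = 33.697308
  V(1,0) = exp(-r*dt) * [p*3.497909 + (1-p)*15.649863] = 9.867742
  V(1,1) = exp(-r*dt) * [p*15.649863 + (1-p)*33.697308] = 25.102166
  V(0,0) = exp(-r*dt) * [p*9.867742 + (1-p)*25.102166] = 17.849240


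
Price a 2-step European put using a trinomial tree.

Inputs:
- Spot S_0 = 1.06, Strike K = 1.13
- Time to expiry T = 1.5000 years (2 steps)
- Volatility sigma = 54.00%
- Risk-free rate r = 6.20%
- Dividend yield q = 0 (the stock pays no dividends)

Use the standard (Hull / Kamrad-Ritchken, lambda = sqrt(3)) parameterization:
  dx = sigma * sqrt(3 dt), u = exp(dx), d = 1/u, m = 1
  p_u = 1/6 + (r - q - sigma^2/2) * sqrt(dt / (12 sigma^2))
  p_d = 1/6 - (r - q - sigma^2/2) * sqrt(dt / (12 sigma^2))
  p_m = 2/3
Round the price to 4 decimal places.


dt = T/N = 0.750000; dx = sigma*sqrt(3*dt) = 0.810000
u = exp(dx) = 2.247908; d = 1/u = 0.444858
p_u = 0.127870, p_m = 0.666667, p_d = 0.205463
Discount per step: exp(-r*dt) = 0.954565
Stock lattice S(k, j) with j the centered position index:
  k=0: S(0,+0) = 1.0600
  k=1: S(1,-1) = 0.4715; S(1,+0) = 1.0600; S(1,+1) = 2.3828
  k=2: S(2,-2) = 0.2098; S(2,-1) = 0.4715; S(2,+0) = 1.0600; S(2,+1) = 2.3828; S(2,+2) = 5.3563
Terminal payoffs V(N, j) = max(K - S_T, 0):
  V(2,-2) = 0.920227; V(2,-1) = 0.658450; V(2,+0) = 0.070000; V(2,+1) = 0.000000; V(2,+2) = 0.000000
Backward induction: V(k, j) = exp(-r*dt) * [p_u * V(k+1, j+1) + p_m * V(k+1, j) + p_d * V(k+1, j-1)]
  V(1,-1) = exp(-r*dt) * [p_u*0.070000 + p_m*0.658450 + p_d*0.920227] = 0.608049
  V(1,+0) = exp(-r*dt) * [p_u*0.000000 + p_m*0.070000 + p_d*0.658450] = 0.173687
  V(1,+1) = exp(-r*dt) * [p_u*0.000000 + p_m*0.000000 + p_d*0.070000] = 0.013729
  V(0,+0) = exp(-r*dt) * [p_u*0.013729 + p_m*0.173687 + p_d*0.608049] = 0.231461

Answer: Price = V(0,0) = 0.2315


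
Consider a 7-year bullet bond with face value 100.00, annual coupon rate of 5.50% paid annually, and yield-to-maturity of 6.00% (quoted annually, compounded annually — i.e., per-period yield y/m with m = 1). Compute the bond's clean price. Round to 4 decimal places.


Coupon per period c = face * coupon_rate / m = 5.500000
Periods per year m = 1; per-period yield y/m = 0.060000
Number of cashflows N = 7
Cashflows (t years, CF_t, discount factor 1/(1+y/m)^(m*t), PV):
  t = 1.0000: CF_t = 5.500000, DF = 0.943396, PV = 5.188679
  t = 2.0000: CF_t = 5.500000, DF = 0.889996, PV = 4.894980
  t = 3.0000: CF_t = 5.500000, DF = 0.839619, PV = 4.617906
  t = 4.0000: CF_t = 5.500000, DF = 0.792094, PV = 4.356515
  t = 5.0000: CF_t = 5.500000, DF = 0.747258, PV = 4.109920
  t = 6.0000: CF_t = 5.500000, DF = 0.704961, PV = 3.877283
  t = 7.0000: CF_t = 105.500000, DF = 0.665057, PV = 70.163525
Price P = sum_t PV_t = 97.208809

Answer: Price = 97.2088


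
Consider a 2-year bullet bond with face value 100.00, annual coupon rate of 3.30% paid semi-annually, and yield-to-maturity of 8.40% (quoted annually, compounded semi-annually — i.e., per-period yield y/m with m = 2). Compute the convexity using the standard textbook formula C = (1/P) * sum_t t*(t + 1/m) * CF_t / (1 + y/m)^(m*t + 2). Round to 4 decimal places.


Coupon per period c = face * coupon_rate / m = 1.650000
Periods per year m = 2; per-period yield y/m = 0.042000
Number of cashflows N = 4
Cashflows (t years, CF_t, discount factor 1/(1+y/m)^(m*t), PV):
  t = 0.5000: CF_t = 1.650000, DF = 0.959693, PV = 1.583493
  t = 1.0000: CF_t = 1.650000, DF = 0.921010, PV = 1.519667
  t = 1.5000: CF_t = 1.650000, DF = 0.883887, PV = 1.458414
  t = 2.0000: CF_t = 101.650000, DF = 0.848260, PV = 86.225656
Price P = sum_t PV_t = 90.787230
Convexity numerator sum_t t*(t + 1/m) * CF_t / (1+y/m)^(m*t + 2):
  t = 0.5000: term = 0.729207
  t = 1.0000: term = 2.099444
  t = 1.5000: term = 4.029643
  t = 2.0000: term = 397.073655
Convexity = (1/P) * sum = 403.931949 / 90.787230 = 4.449215

Answer: Convexity = 4.4492


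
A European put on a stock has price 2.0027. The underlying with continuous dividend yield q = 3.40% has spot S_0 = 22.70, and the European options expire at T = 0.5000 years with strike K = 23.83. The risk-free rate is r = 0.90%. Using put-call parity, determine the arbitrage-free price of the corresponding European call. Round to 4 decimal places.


Answer: Call price = 0.5971

Derivation:
Put-call parity: C - P = S_0 * exp(-qT) - K * exp(-rT).
S_0 * exp(-qT) = 22.7000 * 0.98314368 = 22.31736164
K * exp(-rT) = 23.8300 * 0.99551011 = 23.72300592
C = P + S*exp(-qT) - K*exp(-rT)
C = 2.0027 + 22.31736164 - 23.72300592 = 0.5971


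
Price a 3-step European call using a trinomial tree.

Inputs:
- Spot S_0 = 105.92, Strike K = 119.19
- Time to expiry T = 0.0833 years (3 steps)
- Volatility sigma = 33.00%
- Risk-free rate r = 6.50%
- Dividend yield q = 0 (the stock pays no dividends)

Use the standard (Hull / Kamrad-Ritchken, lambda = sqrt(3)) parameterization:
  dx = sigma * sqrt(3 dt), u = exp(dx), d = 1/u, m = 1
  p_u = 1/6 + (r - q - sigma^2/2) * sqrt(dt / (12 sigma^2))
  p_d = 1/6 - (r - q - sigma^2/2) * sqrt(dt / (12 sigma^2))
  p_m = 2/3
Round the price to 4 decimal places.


dt = T/N = 0.027767; dx = sigma*sqrt(3*dt) = 0.095244
u = exp(dx) = 1.099927; d = 1/u = 0.909151
p_u = 0.168205, p_m = 0.666667, p_d = 0.165129
Discount per step: exp(-r*dt) = 0.998197
Stock lattice S(k, j) with j the centered position index:
  k=0: S(0,+0) = 105.9200
  k=1: S(1,-1) = 96.2973; S(1,+0) = 105.9200; S(1,+1) = 116.5043
  k=2: S(2,-2) = 87.5488; S(2,-1) = 96.2973; S(2,+0) = 105.9200; S(2,+1) = 116.5043; S(2,+2) = 128.1462
  k=3: S(3,-3) = 79.5951; S(3,-2) = 87.5488; S(3,-1) = 96.2973; S(3,+0) = 105.9200; S(3,+1) = 116.5043; S(3,+2) = 128.1462; S(3,+3) = 140.9514
Terminal payoffs V(N, j) = max(S_T - K, 0):
  V(3,-3) = 0.000000; V(3,-2) = 0.000000; V(3,-1) = 0.000000; V(3,+0) = 0.000000; V(3,+1) = 0.000000; V(3,+2) = 8.956171; V(3,+3) = 21.761423
Backward induction: V(k, j) = exp(-r*dt) * [p_u * V(k+1, j+1) + p_m * V(k+1, j) + p_d * V(k+1, j-1)]
  V(2,-2) = exp(-r*dt) * [p_u*0.000000 + p_m*0.000000 + p_d*0.000000] = 0.000000
  V(2,-1) = exp(-r*dt) * [p_u*0.000000 + p_m*0.000000 + p_d*0.000000] = 0.000000
  V(2,+0) = exp(-r*dt) * [p_u*0.000000 + p_m*0.000000 + p_d*0.000000] = 0.000000
  V(2,+1) = exp(-r*dt) * [p_u*8.956171 + p_m*0.000000 + p_d*0.000000] = 1.503752
  V(2,+2) = exp(-r*dt) * [p_u*21.761423 + p_m*8.956171 + p_d*0.000000] = 9.613783
  V(1,-1) = exp(-r*dt) * [p_u*0.000000 + p_m*0.000000 + p_d*0.000000] = 0.000000
  V(1,+0) = exp(-r*dt) * [p_u*1.503752 + p_m*0.000000 + p_d*0.000000] = 0.252482
  V(1,+1) = exp(-r*dt) * [p_u*9.613783 + p_m*1.503752 + p_d*0.000000] = 2.614859
  V(0,+0) = exp(-r*dt) * [p_u*2.614859 + p_m*0.252482 + p_d*0.000000] = 0.607056

Answer: Price = V(0,0) = 0.6071


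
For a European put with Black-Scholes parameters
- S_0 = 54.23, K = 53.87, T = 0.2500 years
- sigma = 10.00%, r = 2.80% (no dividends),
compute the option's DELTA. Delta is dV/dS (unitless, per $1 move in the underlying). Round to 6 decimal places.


d1 = 0.2982104832; d2 = 0.2482104832
phi(d1) = 0.3815920094; exp(-qT) = 1.0000000000; exp(-rT) = 0.9930244429
N(-d1) = 0.3827712606
Delta = -exp(-qT) * N(-d1) = -1.0000000000 * 0.3827712606 = -0.382771

Answer: Delta = -0.382771


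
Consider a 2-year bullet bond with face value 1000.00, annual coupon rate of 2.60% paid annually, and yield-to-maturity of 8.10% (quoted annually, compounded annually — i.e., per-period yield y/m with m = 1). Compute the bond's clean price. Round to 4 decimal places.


Coupon per period c = face * coupon_rate / m = 26.000000
Periods per year m = 1; per-period yield y/m = 0.081000
Number of cashflows N = 2
Cashflows (t years, CF_t, discount factor 1/(1+y/m)^(m*t), PV):
  t = 1.0000: CF_t = 26.000000, DF = 0.925069, PV = 24.051804
  t = 2.0000: CF_t = 1026.000000, DF = 0.855753, PV = 878.002946
Price P = sum_t PV_t = 902.054749

Answer: Price = 902.0547


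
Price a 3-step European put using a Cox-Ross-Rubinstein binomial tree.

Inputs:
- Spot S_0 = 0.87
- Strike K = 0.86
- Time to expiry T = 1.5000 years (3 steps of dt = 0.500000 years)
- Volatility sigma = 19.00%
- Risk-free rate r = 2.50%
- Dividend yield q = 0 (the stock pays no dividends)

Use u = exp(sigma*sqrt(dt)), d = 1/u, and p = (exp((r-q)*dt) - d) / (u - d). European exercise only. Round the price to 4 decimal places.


Answer: Price = V(0,0) = 0.0659

Derivation:
dt = T/N = 0.500000
u = exp(sigma*sqrt(dt)) = 1.143793; d = 1/u = 0.874284
p = (exp((r-q)*dt) - d) / (u - d) = 0.513134
Discount per step: exp(-r*dt) = 0.987578
Stock lattice S(k, i) with i counting down-moves:
  k=0: S(0,0) = 0.8700
  k=1: S(1,0) = 0.9951; S(1,1) = 0.7606
  k=2: S(2,0) = 1.1382; S(2,1) = 0.8700; S(2,2) = 0.6650
  k=3: S(3,0) = 1.3019; S(3,1) = 0.9951; S(3,2) = 0.7606; S(3,3) = 0.5814
Terminal payoffs V(N, i) = max(K - S_T, 0):
  V(3,0) = 0.000000; V(3,1) = 0.000000; V(3,2) = 0.099373; V(3,3) = 0.278598
Backward induction: V(k, i) = exp(-r*dt) * [p * V(k+1, i) + (1-p) * V(k+1, i+1)].
  V(2,0) = exp(-r*dt) * [p*0.000000 + (1-p)*0.000000] = 0.000000
  V(2,1) = exp(-r*dt) * [p*0.000000 + (1-p)*0.099373] = 0.047780
  V(2,2) = exp(-r*dt) * [p*0.099373 + (1-p)*0.278598] = 0.184313
  V(1,0) = exp(-r*dt) * [p*0.000000 + (1-p)*0.047780] = 0.022974
  V(1,1) = exp(-r*dt) * [p*0.047780 + (1-p)*0.184313] = 0.112834
  V(0,0) = exp(-r*dt) * [p*0.022974 + (1-p)*0.112834] = 0.065895


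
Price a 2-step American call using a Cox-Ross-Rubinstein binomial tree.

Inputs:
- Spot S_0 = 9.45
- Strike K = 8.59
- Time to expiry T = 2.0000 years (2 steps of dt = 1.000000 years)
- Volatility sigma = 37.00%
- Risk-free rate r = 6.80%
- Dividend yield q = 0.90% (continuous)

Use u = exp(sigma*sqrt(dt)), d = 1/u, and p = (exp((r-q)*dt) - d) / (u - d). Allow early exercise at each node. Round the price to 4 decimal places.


Answer: Price = V(0,0) = 2.7145

Derivation:
dt = T/N = 1.000000
u = exp(sigma*sqrt(dt)) = 1.447735; d = 1/u = 0.690734
p = (exp((r-q)*dt) - d) / (u - d) = 0.488825
Discount per step: exp(-r*dt) = 0.934260
Stock lattice S(k, i) with i counting down-moves:
  k=0: S(0,0) = 9.4500
  k=1: S(1,0) = 13.6811; S(1,1) = 6.5274
  k=2: S(2,0) = 19.8066; S(2,1) = 9.4500; S(2,2) = 4.5087
Terminal payoffs V(N, i) = max(S_T - K, 0):
  V(2,0) = 11.216591; V(2,1) = 0.860000; V(2,2) = 0.000000
Backward induction: V(k, i) = exp(-r*dt) * [p * V(k+1, i) + (1-p) * V(k+1, i+1)]; then take max(V_cont, immediate exercise) for American.
  V(1,0) = exp(-r*dt) * [p*11.216591 + (1-p)*0.860000] = 5.533217; exercise = 5.091092; V(1,0) = max -> 5.533217
  V(1,1) = exp(-r*dt) * [p*0.860000 + (1-p)*0.000000] = 0.392754; exercise = 0.000000; V(1,1) = max -> 0.392754
  V(0,0) = exp(-r*dt) * [p*5.533217 + (1-p)*0.392754] = 2.714533; exercise = 0.860000; V(0,0) = max -> 2.714533


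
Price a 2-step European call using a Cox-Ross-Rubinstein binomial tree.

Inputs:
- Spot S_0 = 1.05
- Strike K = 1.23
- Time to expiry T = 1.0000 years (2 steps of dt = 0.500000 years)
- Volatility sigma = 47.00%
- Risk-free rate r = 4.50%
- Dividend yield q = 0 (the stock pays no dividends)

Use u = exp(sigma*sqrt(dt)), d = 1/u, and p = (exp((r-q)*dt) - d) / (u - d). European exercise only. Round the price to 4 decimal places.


Answer: Price = V(0,0) = 0.1579

Derivation:
dt = T/N = 0.500000
u = exp(sigma*sqrt(dt)) = 1.394227; d = 1/u = 0.717243
p = (exp((r-q)*dt) - d) / (u - d) = 0.451284
Discount per step: exp(-r*dt) = 0.977751
Stock lattice S(k, i) with i counting down-moves:
  k=0: S(0,0) = 1.0500
  k=1: S(1,0) = 1.4639; S(1,1) = 0.7531
  k=2: S(2,0) = 2.0411; S(2,1) = 1.0500; S(2,2) = 0.5402
Terminal payoffs V(N, i) = max(S_T - K, 0):
  V(2,0) = 0.811063; V(2,1) = 0.000000; V(2,2) = 0.000000
Backward induction: V(k, i) = exp(-r*dt) * [p * V(k+1, i) + (1-p) * V(k+1, i+1)].
  V(1,0) = exp(-r*dt) * [p*0.811063 + (1-p)*0.000000] = 0.357876
  V(1,1) = exp(-r*dt) * [p*0.000000 + (1-p)*0.000000] = 0.000000
  V(0,0) = exp(-r*dt) * [p*0.357876 + (1-p)*0.000000] = 0.157910


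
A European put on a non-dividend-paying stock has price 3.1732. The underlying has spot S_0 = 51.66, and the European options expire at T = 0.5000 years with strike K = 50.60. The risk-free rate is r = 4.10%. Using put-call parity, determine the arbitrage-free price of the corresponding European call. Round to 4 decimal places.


Answer: Call price = 5.2599

Derivation:
Put-call parity: C - P = S_0 * exp(-qT) - K * exp(-rT).
S_0 * exp(-qT) = 51.6600 * 1.00000000 = 51.66000000
K * exp(-rT) = 50.6000 * 0.97970870 = 49.57326004
C = P + S*exp(-qT) - K*exp(-rT)
C = 3.1732 + 51.66000000 - 49.57326004 = 5.2599


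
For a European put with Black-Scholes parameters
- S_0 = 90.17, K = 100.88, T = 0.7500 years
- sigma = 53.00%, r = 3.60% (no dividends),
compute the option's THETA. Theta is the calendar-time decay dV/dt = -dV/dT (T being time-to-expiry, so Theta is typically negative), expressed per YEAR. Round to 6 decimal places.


d1 = 0.0437971070; d2 = -0.4151963570
phi(d1) = 0.3985598410; exp(-qT) = 1.0000000000; exp(-rT) = 0.9733612415
Theta = -S*exp(-qT)*phi(d1)*sigma/(2*sqrt(T)) + r*K*exp(-rT)*N(-d2) - q*S*exp(-qT)*N(-d1)
N(-d1) = 0.4825330666; N(-d2) = 0.6610009173; sqrt(T) = 0.8660254038
Term 1 = -90.1700 * 1.0000000000 * 0.3985598410 * 0.5300 / (2 * 0.8660254038) = -10.9969145095
Term 2 = 0.0360 * 100.8800 * 0.9733612415 * 0.6610009173 = 2.3365963045
Term 3 = 0 (no dividend yield, q = 0)
Theta = -10.9969145095 + (2.3365963045) + (0.0000000000) = -8.660318

Answer: Theta = -8.660318


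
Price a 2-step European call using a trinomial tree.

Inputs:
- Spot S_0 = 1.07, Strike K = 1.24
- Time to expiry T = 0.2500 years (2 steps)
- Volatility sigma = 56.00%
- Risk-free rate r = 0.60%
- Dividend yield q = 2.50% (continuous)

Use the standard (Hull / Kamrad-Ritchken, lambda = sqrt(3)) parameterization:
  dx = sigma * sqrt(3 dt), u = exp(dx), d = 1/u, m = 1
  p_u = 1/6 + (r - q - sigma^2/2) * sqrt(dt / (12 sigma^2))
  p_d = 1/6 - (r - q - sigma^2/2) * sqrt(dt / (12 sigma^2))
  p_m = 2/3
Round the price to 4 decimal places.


Answer: Price = V(0,0) = 0.0640

Derivation:
dt = T/N = 0.125000; dx = sigma*sqrt(3*dt) = 0.342929
u = exp(dx) = 1.409068; d = 1/u = 0.709689
p_u = 0.134626, p_m = 0.666667, p_d = 0.198707
Discount per step: exp(-r*dt) = 0.999250
Stock lattice S(k, j) with j the centered position index:
  k=0: S(0,+0) = 1.0700
  k=1: S(1,-1) = 0.7594; S(1,+0) = 1.0700; S(1,+1) = 1.5077
  k=2: S(2,-2) = 0.5389; S(2,-1) = 0.7594; S(2,+0) = 1.0700; S(2,+1) = 1.5077; S(2,+2) = 2.1245
Terminal payoffs V(N, j) = max(S_T - K, 0):
  V(2,-2) = 0.000000; V(2,-1) = 0.000000; V(2,+0) = 0.000000; V(2,+1) = 0.267703; V(2,+2) = 0.884456
Backward induction: V(k, j) = exp(-r*dt) * [p_u * V(k+1, j+1) + p_m * V(k+1, j) + p_d * V(k+1, j-1)]
  V(1,-1) = exp(-r*dt) * [p_u*0.000000 + p_m*0.000000 + p_d*0.000000] = 0.000000
  V(1,+0) = exp(-r*dt) * [p_u*0.267703 + p_m*0.000000 + p_d*0.000000] = 0.036013
  V(1,+1) = exp(-r*dt) * [p_u*0.884456 + p_m*0.267703 + p_d*0.000000] = 0.297317
  V(0,+0) = exp(-r*dt) * [p_u*0.297317 + p_m*0.036013 + p_d*0.000000] = 0.063987


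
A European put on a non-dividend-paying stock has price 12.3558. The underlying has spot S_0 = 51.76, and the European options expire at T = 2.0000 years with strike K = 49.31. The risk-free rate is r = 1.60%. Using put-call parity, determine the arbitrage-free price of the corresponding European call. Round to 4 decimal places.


Answer: Call price = 16.3587

Derivation:
Put-call parity: C - P = S_0 * exp(-qT) - K * exp(-rT).
S_0 * exp(-qT) = 51.7600 * 1.00000000 = 51.76000000
K * exp(-rT) = 49.3100 * 0.96850658 = 47.75705956
C = P + S*exp(-qT) - K*exp(-rT)
C = 12.3558 + 51.76000000 - 47.75705956 = 16.3587


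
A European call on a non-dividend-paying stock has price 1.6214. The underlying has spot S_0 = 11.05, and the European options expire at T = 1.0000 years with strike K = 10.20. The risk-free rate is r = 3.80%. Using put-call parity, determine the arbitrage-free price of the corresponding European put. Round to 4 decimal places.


Answer: Put price = 0.3911

Derivation:
Put-call parity: C - P = S_0 * exp(-qT) - K * exp(-rT).
S_0 * exp(-qT) = 11.0500 * 1.00000000 = 11.05000000
K * exp(-rT) = 10.2000 * 0.96271294 = 9.81967200
P = C - S*exp(-qT) + K*exp(-rT)
P = 1.6214 - 11.05000000 + 9.81967200 = 0.3911


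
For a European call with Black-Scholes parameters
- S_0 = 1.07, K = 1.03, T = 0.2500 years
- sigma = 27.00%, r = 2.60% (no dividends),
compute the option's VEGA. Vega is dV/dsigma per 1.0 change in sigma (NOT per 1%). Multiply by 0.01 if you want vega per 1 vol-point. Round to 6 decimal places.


d1 = 0.3978692314; d2 = 0.2628692314
phi(d1) = 0.3685833168; exp(-qT) = 1.0000000000; exp(-rT) = 0.9935210793
Vega = S * exp(-qT) * phi(d1) * sqrt(T) = 1.0700 * 1.0000000000 * 0.3685833168 * 0.5000000000 = 0.197192

Answer: Vega = 0.197192


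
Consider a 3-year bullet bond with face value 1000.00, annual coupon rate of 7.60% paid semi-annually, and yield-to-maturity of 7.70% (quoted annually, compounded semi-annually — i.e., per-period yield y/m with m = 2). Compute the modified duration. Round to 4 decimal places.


Coupon per period c = face * coupon_rate / m = 38.000000
Periods per year m = 2; per-period yield y/m = 0.038500
Number of cashflows N = 6
Cashflows (t years, CF_t, discount factor 1/(1+y/m)^(m*t), PV):
  t = 0.5000: CF_t = 38.000000, DF = 0.962927, PV = 36.591237
  t = 1.0000: CF_t = 38.000000, DF = 0.927229, PV = 35.234701
  t = 1.5000: CF_t = 38.000000, DF = 0.892854, PV = 33.928456
  t = 2.0000: CF_t = 38.000000, DF = 0.859754, PV = 32.670636
  t = 2.5000: CF_t = 38.000000, DF = 0.827880, PV = 31.459448
  t = 3.0000: CF_t = 1038.000000, DF = 0.797188, PV = 827.481605
Price P = sum_t PV_t = 997.366084
First compute Macaulay numerator sum_t t * PV_t:
  t * PV_t at t = 0.5000: 18.295619
  t * PV_t at t = 1.0000: 35.234701
  t * PV_t at t = 1.5000: 50.892684
  t * PV_t at t = 2.0000: 65.341273
  t * PV_t at t = 2.5000: 78.648619
  t * PV_t at t = 3.0000: 2482.444816
Macaulay duration D = 2730.857711 / 997.366084 = 2.738070
Modified duration = D / (1 + y/m) = 2.738070 / (1 + 0.038500) = 2.636562

Answer: Modified duration = 2.6366


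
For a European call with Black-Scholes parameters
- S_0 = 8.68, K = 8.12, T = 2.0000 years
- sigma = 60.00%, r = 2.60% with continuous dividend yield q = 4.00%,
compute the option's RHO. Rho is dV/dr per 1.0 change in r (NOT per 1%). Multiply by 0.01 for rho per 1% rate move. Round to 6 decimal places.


Answer: Rho = 5.434035

Derivation:
d1 = 0.4698622908; d2 = -0.3786658466
phi(d1) = 0.3572484434; exp(-qT) = 0.9231163464; exp(-rT) = 0.9493288668
N(d2) = 0.3524680092
Rho = K*T*exp(-rT)*N(d2) = 8.1200 * 2.0000 * 0.9493288668 * 0.3524680092 = 5.434035


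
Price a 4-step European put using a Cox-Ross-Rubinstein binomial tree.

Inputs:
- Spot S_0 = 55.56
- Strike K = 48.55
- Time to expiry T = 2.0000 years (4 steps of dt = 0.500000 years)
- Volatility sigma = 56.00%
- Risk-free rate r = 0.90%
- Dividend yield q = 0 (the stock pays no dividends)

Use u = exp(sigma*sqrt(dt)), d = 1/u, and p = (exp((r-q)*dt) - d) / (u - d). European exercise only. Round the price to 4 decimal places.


dt = T/N = 0.500000
u = exp(sigma*sqrt(dt)) = 1.485839; d = 1/u = 0.673020
p = (exp((r-q)*dt) - d) / (u - d) = 0.407827
Discount per step: exp(-r*dt) = 0.995510
Stock lattice S(k, i) with i counting down-moves:
  k=0: S(0,0) = 55.5600
  k=1: S(1,0) = 82.5532; S(1,1) = 37.3930
  k=2: S(2,0) = 122.6608; S(2,1) = 55.5600; S(2,2) = 25.1663
  k=3: S(3,0) = 182.2543; S(3,1) = 82.5532; S(3,2) = 37.3930; S(3,3) = 16.9374
  k=4: S(4,0) = 270.8006; S(4,1) = 122.6608; S(4,2) = 55.5600; S(4,3) = 25.1663; S(4,4) = 11.3992
Terminal payoffs V(N, i) = max(K - S_T, 0):
  V(4,0) = 0.000000; V(4,1) = 0.000000; V(4,2) = 0.000000; V(4,3) = 23.383747; V(4,4) = 37.150787
Backward induction: V(k, i) = exp(-r*dt) * [p * V(k+1, i) + (1-p) * V(k+1, i+1)].
  V(3,0) = exp(-r*dt) * [p*0.000000 + (1-p)*0.000000] = 0.000000
  V(3,1) = exp(-r*dt) * [p*0.000000 + (1-p)*0.000000] = 0.000000
  V(3,2) = exp(-r*dt) * [p*0.000000 + (1-p)*23.383747] = 13.785042
  V(3,3) = exp(-r*dt) * [p*23.383747 + (1-p)*37.150787] = 31.394617
  V(2,0) = exp(-r*dt) * [p*0.000000 + (1-p)*0.000000] = 0.000000
  V(2,1) = exp(-r*dt) * [p*0.000000 + (1-p)*13.785042] = 8.126473
  V(2,2) = exp(-r*dt) * [p*13.785042 + (1-p)*31.394617] = 24.104237
  V(1,0) = exp(-r*dt) * [p*0.000000 + (1-p)*8.126473] = 4.790668
  V(1,1) = exp(-r*dt) * [p*8.126473 + (1-p)*24.104237] = 17.509099
  V(0,0) = exp(-r*dt) * [p*4.790668 + (1-p)*17.509099] = 12.266849

Answer: Price = V(0,0) = 12.2668


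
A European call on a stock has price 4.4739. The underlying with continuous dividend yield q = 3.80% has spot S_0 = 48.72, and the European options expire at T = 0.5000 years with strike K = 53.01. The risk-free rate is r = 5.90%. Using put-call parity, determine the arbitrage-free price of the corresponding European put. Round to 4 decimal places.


Put-call parity: C - P = S_0 * exp(-qT) - K * exp(-rT).
S_0 * exp(-qT) = 48.7200 * 0.98117936 = 47.80305853
K * exp(-rT) = 53.0100 * 0.97093088 = 51.46904582
P = C - S*exp(-qT) + K*exp(-rT)
P = 4.4739 - 47.80305853 + 51.46904582 = 8.1399

Answer: Put price = 8.1399


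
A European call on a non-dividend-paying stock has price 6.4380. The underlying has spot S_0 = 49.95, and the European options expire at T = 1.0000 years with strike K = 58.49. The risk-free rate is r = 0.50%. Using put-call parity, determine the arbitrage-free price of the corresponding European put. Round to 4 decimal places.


Answer: Put price = 14.6863

Derivation:
Put-call parity: C - P = S_0 * exp(-qT) - K * exp(-rT).
S_0 * exp(-qT) = 49.9500 * 1.00000000 = 49.95000000
K * exp(-rT) = 58.4900 * 0.99501248 = 58.19827991
P = C - S*exp(-qT) + K*exp(-rT)
P = 6.4380 - 49.95000000 + 58.19827991 = 14.6863


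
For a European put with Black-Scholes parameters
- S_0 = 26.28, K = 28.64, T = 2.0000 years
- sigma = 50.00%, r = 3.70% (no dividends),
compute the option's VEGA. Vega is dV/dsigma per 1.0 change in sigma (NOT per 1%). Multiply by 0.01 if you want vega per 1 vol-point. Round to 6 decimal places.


Answer: Vega = 14.010365

Derivation:
d1 = 0.3365882747; d2 = -0.3705185065
phi(d1) = 0.3769719994; exp(-qT) = 1.0000000000; exp(-rT) = 0.9286716938
Vega = S * exp(-qT) * phi(d1) * sqrt(T) = 26.2800 * 1.0000000000 * 0.3769719994 * 1.4142135624 = 14.010365


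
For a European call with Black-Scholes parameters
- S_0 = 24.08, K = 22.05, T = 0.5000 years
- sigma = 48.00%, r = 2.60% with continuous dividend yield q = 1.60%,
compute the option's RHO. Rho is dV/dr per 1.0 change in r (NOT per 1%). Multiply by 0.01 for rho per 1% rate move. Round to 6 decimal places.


Answer: Rho = 5.894174

Derivation:
d1 = 0.4439128530; d2 = 0.1045015981
phi(d1) = 0.3615091799; exp(-qT) = 0.9920319148; exp(-rT) = 0.9870841350
N(d2) = 0.5416143499
Rho = K*T*exp(-rT)*N(d2) = 22.0500 * 0.5000 * 0.9870841350 * 0.5416143499 = 5.894174
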